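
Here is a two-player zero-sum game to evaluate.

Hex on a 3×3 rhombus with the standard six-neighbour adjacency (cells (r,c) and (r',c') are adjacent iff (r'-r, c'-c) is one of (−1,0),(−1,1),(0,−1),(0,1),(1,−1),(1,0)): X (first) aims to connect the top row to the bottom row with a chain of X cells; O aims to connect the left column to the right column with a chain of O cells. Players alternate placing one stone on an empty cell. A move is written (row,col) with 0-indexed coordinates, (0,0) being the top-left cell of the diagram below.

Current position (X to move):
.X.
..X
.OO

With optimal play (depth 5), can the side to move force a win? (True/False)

X winning at [.X./..X/.OO]: True

[.X./..X/.OO] X move#1: (0,0):-1/XX./..X/.OO, (0,2):-1/.XX/..X/.OO, (1,0):-1/.X./X.X/.OO, (1,1):-1/.X./.XX/.OO, (2,0):+1/.X./..X/XOO*
[.X./..X/XOO] O move#2: (0,0):-1/OX./..X/XOO*, (0,2):-1/.XO/..X/XOO, (1,0):-1/.X./O.X/XOO, (1,1):-1/.X./.OX/XOO
[OX./..X/XOO] X move#3: (0,2):+1/OXX/..X/XOO*, (1,0):+1/OX./X.X/XOO, (1,1):+1/OX./.XX/XOO
[OXX/..X/XOO] O move#4: (1,0):-1/OXX/O.X/XOO*, (1,1):-1/OXX/.OX/XOO
[OXX/O.X/XOO] X move#5: (1,1):+1/OXX/OXX/XOO*
[OXX/OXX/XOO] end (terminal -1, O#6); searched .X./..X/.OO to 5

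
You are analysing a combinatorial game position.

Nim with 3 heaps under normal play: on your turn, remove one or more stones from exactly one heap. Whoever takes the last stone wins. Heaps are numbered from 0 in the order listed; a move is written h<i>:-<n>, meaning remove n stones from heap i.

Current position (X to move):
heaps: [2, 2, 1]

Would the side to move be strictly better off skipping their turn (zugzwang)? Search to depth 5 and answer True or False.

ply 1, X at (2,2,1) | h0:-1=-1→(1,2,1); h0:-2=-1→(0,2,1); h1:-1=-1→(2,1,1); h1:-2=-1→(2,0,1); h2:-1=+1→(2,2,0)*
ply 2, O at (2,2,0) | h0:-1=-1→(1,2,0)*; h0:-2=-1→(0,2,0); h1:-1=-1→(2,1,0); h1:-2=-1→(2,0,0)
ply 3, X at (1,2,0) | h0:-1=-1→(0,2,0); h1:-1=+1→(1,1,0)*; h1:-2=-1→(1,0,0)
ply 4, O at (1,1,0) | h0:-1=-1→(0,1,0)*; h1:-1=-1→(1,0,0)
ply 5, X at (0,1,0) | h1:-1=+1→(0,0,0)*
ply 6: (0,0,0) is terminal -1 (O); from (2,2,1) depth 5
if X skipped the turn, O would face:
~ ply 1, O at (2,2,1) | h0:-1=-1→(1,2,1); h0:-2=-1→(0,2,1); h1:-1=-1→(2,1,1); h1:-2=-1→(2,0,1); h2:-1=+1→(2,2,0)*
~ ply 2, X at (2,2,0) | h0:-1=-1→(1,2,0)*; h0:-2=-1→(0,2,0); h1:-1=-1→(2,1,0); h1:-2=-1→(2,0,0)
~ ply 3, O at (1,2,0) | h0:-1=-1→(0,2,0); h1:-1=+1→(1,1,0)*; h1:-2=-1→(1,0,0)
~ ply 4, X at (1,1,0) | h0:-1=-1→(0,1,0)*; h1:-1=-1→(1,0,0)
~ ply 5, O at (0,1,0) | h1:-1=+1→(0,0,0)*
~ ply 6: (0,0,0) is terminal -1 (X); from (2,2,1) depth 5
compare (X): move=+1 vs pass=-1

zugzwang((2,2,1), X) = False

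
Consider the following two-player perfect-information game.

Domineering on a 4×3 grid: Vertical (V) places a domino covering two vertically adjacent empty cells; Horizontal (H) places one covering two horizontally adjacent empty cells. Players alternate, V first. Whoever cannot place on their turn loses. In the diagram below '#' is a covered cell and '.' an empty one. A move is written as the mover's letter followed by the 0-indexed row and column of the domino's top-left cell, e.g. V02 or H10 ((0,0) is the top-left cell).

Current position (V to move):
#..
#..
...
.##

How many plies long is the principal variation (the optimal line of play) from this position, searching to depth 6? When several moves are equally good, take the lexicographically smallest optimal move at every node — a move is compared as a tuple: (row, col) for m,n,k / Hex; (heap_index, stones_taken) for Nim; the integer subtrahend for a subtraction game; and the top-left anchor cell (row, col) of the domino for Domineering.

PV length from [#../#../.../.##]: 3 plies

p1 V@[#../#../.../.##]: V01[##./##./.../.##]+1* V02[#.#/#.#/.../.##]+1 V11[#../##./.#./.##]+1 V12[#../#.#/..#/.##]+1 V20[#../#../#../###]-1
p2 H@[##./##./.../.##]: H20[##./##./##./.##]-1* H21[##./##./.##/.##]-1
p3 V@[##./##./##./.##]: V02[###/###/##./.##]+1* V12[##./###/###/.##]+1
p4 H@[###/###/##./.##] terminal -1; root [#../#../.../.##] d6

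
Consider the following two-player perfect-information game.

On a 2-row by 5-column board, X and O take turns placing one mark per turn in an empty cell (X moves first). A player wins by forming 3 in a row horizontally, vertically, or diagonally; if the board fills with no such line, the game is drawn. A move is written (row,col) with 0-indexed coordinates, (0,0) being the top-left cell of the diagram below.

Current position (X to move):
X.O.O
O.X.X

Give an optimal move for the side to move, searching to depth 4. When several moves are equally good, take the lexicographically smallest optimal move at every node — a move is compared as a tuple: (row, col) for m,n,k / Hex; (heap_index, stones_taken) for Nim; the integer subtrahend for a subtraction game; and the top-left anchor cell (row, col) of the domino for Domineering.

[X.O.O/O.X.X] X move#1: (0,1):-1/XXO.O/O.X.X, (0,3):+0/X.OXO/O.X.X, (1,1):-1/X.O.O/OXX.X, (1,3):+1/X.O.O/O.XXX*
[X.O.O/O.XXX] end (terminal -1, O#2); searched X.O.O/O.X.X to 4

X's best at [X.O.O/O.X.X]: (1,3)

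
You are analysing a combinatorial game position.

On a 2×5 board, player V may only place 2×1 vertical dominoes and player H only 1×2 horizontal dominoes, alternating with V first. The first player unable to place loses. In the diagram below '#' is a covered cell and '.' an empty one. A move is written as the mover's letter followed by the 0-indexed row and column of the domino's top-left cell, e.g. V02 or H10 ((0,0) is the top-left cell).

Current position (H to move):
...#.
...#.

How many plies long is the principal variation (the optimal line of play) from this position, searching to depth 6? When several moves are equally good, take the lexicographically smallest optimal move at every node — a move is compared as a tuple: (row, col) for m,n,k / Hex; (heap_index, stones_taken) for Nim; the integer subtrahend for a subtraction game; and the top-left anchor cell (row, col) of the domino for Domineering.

PV length from [...#./...#.]: 4 plies

ply 1, H at ...#./...#. | H00=-1→##.#./...#.*; H01=-1→.###./...#.; H10=-1→...#./##.#.; H11=-1→...#./.###.
ply 2, V at ##.#./...#. | V02=+1→####./..##.*; V04=-1→##.##/...##
ply 3, H at ####./..##. | H10=-1→####./####.*
ply 4, V at ####./####. | V04=+1→#####/#####*
ply 5: #####/##### is terminal -1 (H); from ...#./...#. depth 6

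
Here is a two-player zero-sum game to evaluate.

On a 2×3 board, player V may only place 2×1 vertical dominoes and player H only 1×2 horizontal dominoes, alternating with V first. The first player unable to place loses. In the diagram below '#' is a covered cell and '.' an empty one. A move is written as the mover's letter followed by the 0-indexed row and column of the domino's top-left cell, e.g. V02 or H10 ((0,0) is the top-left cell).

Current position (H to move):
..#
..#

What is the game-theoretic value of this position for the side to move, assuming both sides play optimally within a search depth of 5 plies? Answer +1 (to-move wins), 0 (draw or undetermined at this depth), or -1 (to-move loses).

[..#/..#] H move#1: H00:+1/###/..#*, H10:+1/..#/###
[###/..#] end (terminal -1, V#2); searched ..#/..# to 5

value(..#/..#, H) = +1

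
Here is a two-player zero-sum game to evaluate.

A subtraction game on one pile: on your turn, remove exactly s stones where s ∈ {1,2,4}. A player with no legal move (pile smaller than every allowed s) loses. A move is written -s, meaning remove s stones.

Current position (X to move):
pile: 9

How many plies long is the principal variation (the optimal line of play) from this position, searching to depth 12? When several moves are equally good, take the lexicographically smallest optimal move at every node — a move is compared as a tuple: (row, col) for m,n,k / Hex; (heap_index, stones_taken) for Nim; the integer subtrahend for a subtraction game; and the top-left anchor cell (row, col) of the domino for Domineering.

PV length from [9]: 6 plies

[9] X move#1: -1:-1/8*, -2:-1/7, -4:-1/5
[8] O move#2: -1:-1/7, -2:+1/6*, -4:-1/4
[6] X move#3: -1:-1/5*, -2:-1/4, -4:-1/2
[5] O move#4: -1:-1/4, -2:+1/3*, -4:-1/1
[3] X move#5: -1:-1/2*, -2:-1/1
[2] O move#6: -1:-1/1, -2:+1/0*
[0] end (terminal -1, X#7); searched 9 to 12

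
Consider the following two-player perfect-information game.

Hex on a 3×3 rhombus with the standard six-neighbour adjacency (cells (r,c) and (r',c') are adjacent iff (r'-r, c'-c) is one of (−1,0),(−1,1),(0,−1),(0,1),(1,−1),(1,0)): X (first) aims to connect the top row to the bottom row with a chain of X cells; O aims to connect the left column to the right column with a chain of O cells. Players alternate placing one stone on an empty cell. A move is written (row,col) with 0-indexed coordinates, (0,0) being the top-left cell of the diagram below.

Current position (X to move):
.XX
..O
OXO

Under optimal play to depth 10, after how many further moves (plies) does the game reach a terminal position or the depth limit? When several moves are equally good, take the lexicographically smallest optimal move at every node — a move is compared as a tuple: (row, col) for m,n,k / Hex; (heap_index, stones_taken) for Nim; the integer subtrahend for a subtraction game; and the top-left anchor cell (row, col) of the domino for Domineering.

[.XX/..O/OXO] X move#1: (0,0):-1/XXX/..O/OXO, (1,0):-1/.XX/X.O/OXO, (1,1):+1/.XX/.XO/OXO*
[.XX/.XO/OXO] end (terminal -1, O#2); searched .XX/..O/OXO to 10

PV length from [.XX/..O/OXO]: 1 ply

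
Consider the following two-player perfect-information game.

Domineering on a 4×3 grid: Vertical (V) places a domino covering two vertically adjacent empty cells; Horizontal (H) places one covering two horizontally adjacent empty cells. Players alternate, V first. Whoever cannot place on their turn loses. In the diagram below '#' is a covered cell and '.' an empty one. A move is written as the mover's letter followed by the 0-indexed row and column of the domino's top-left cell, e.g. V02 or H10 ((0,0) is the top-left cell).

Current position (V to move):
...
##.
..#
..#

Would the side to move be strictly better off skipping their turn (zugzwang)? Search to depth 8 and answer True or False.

zugzwang(.../##./..#/..#, V) = False

[.../##./..#/..#] V move#1: V02:-1/..#/###/..#/..#, V20:+1/.../##./#.#/#.#*, V21:+1/.../##./.##/.##
[.../##./#.#/#.#] H move#2: H00:-1/##./##./#.#/#.#*, H01:-1/.##/##./#.#/#.#
[##./##./#.#/#.#] V move#3: V02:+1/###/###/#.#/#.#*, V21:+1/##./##./###/###
[###/###/#.#/#.#] end (terminal -1, H#4); searched .../##./..#/..# to 8
if V skipped the turn, H would face:
~ [.../##./..#/..#] H move#1: H00:-1/##./##./..#/..#, H01:-1/.##/##./..#/..#, H20:+1/.../##./###/..#*, H30:+1/.../##./..#/###
~ [.../##./###/..#] V move#2: V02:-1/..#/###/###/..#*
~ [..#/###/###/..#] H move#3: H00:+1/###/###/###/..#*, H30:+1/..#/###/###/###
~ [###/###/###/..#] end (terminal -1, V#4); searched .../##./..#/..# to 8
compare (V): move=+1 vs pass=-1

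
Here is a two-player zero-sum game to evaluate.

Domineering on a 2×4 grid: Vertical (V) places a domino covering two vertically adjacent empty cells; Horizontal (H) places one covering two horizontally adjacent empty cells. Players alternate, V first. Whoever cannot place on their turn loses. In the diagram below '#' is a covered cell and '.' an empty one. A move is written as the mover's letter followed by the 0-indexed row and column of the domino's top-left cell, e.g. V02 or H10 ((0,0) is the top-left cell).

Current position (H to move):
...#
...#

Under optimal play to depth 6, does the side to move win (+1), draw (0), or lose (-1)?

value(...#/...#, H) = +1

ply 1, H at ...#/...# | H00=+1→##.#/...#*; H01=+1→.###/...#; H10=+1→...#/##.#; H11=+1→...#/.###
ply 2, V at ##.#/...# | V02=-1→####/..##*
ply 3, H at ####/..## | H10=+1→####/####*
ply 4: ####/#### is terminal -1 (V); from ...#/...# depth 6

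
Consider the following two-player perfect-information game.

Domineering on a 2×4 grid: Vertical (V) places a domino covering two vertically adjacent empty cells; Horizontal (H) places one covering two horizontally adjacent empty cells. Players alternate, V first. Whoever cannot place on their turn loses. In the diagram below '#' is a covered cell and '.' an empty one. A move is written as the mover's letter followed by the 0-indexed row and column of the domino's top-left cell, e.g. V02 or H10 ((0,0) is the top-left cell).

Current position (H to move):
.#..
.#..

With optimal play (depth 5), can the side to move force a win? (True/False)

ply 1, H at .#../.#.. | H02=+1→.###/.#..*; H12=+1→.#../.###
ply 2, V at .###/.#.. | V00=-1→####/##..*
ply 3, H at ####/##.. | H12=+1→####/####*
ply 4: ####/#### is terminal -1 (V); from .#../.#.. depth 5

H winning at [.#../.#..]: True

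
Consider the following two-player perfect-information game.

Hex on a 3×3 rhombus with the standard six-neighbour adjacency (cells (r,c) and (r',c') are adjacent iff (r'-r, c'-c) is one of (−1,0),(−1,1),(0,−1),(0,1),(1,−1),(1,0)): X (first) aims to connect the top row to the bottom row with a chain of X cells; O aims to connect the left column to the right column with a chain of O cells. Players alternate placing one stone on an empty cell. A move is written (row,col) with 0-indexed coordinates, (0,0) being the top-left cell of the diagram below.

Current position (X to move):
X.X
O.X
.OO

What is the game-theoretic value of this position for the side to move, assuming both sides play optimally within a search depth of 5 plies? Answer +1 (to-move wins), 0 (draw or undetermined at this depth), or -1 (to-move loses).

value(X.X/O.X/.OO, X) = -1

[X.X/O.X/.OO] X move#1: (0,1):-1/XXX/O.X/.OO*, (1,1):-1/X.X/OXX/.OO, (2,0):-1/X.X/O.X/XOO
[XXX/O.X/.OO] O move#2: (1,1):+1/XXX/OOX/.OO*, (2,0):+1/XXX/O.X/OOO
[XXX/OOX/.OO] end (terminal -1, X#3); searched X.X/O.X/.OO to 5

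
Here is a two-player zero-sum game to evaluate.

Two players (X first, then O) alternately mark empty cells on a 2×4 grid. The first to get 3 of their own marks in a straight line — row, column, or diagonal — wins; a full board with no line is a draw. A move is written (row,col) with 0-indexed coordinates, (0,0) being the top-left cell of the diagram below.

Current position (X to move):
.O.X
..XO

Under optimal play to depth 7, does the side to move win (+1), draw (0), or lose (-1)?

ply 1, X at .O.X/..XO | (0,0)=+0→XO.X/..XO*; (0,2)=+0→.OXX/..XO; (1,0)=+0→.O.X/X.XO; (1,1)=+0→.O.X/.XXO
ply 2, O at XO.X/..XO | (0,2)=+0→XOOX/..XO*; (1,0)=+0→XO.X/O.XO; (1,1)=+0→XO.X/.OXO
ply 3, X at XOOX/..XO | (1,0)=+0→XOOX/X.XO*; (1,1)=+0→XOOX/.XXO
ply 4, O at XOOX/X.XO | (1,1)=+0→XOOX/XOXO*
ply 5: XOOX/XOXO is terminal +0 (X); from .O.X/..XO depth 7

value(.O.X/..XO, X) = 0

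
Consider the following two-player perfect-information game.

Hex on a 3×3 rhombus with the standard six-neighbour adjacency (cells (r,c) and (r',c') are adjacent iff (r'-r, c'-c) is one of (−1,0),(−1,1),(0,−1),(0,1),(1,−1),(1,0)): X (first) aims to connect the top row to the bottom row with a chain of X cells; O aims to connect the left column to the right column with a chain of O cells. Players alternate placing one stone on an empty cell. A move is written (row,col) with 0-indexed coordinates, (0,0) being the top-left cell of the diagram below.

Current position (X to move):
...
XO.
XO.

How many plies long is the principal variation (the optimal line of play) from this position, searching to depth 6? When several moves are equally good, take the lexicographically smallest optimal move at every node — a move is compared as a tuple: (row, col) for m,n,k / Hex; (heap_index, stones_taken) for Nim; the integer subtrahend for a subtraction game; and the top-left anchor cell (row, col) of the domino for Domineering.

PV length from [.../XO./XO.]: 1 ply

[.../XO./XO.] X move#1: (0,0):+1/X../XO./XO.*, (0,1):+1/.X./XO./XO., (0,2):+1/..X/XO./XO., (1,2):+1/.../XOX/XO., (2,2):+1/.../XO./XOX
[X../XO./XO.] end (terminal -1, O#2); searched .../XO./XO. to 6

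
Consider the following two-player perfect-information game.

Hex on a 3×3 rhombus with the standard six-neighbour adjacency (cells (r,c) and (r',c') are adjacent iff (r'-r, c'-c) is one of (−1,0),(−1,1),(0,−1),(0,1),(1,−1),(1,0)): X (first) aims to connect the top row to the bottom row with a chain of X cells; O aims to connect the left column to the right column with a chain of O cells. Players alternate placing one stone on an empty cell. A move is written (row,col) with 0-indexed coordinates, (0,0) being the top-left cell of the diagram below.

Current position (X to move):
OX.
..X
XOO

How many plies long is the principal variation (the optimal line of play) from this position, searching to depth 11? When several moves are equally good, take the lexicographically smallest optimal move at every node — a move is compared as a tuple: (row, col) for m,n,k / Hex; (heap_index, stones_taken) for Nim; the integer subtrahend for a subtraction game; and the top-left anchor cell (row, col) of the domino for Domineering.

[OX./..X/XOO] X move#1: (0,2):+1/OXX/..X/XOO*, (1,0):+1/OX./X.X/XOO, (1,1):+1/OX./.XX/XOO
[OXX/..X/XOO] O move#2: (1,0):-1/OXX/O.X/XOO*, (1,1):-1/OXX/.OX/XOO
[OXX/O.X/XOO] X move#3: (1,1):+1/OXX/OXX/XOO*
[OXX/OXX/XOO] end (terminal -1, O#4); searched OX./..X/XOO to 11

PV length from [OX./..X/XOO]: 3 plies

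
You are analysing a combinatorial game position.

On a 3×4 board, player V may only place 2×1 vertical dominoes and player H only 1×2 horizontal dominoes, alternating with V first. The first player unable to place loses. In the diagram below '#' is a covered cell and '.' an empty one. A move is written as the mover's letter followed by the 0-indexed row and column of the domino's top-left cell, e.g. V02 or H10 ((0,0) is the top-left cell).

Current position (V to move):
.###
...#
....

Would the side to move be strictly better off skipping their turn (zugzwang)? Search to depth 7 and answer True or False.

p1 V@[.###/...#/....]: V00[####/#..#/....]-1 V10[.###/#..#/#...]-1 V11[.###/.#.#/.#..]+1* V12[.###/..##/..#.]-1
p2 H@[.###/.#.#/.#..]: H22[.###/.#.#/.###]-1*
p3 V@[.###/.#.#/.###]: V00[####/##.#/.###]+1* V10[.###/##.#/####]+1
p4 H@[####/##.#/.###] terminal -1; root [.###/...#/....] d7
suppose V passes — search the same position with H to move:
pass> p1 H@[.###/...#/....]: H10[.###/##.#/....]+1* H11[.###/.###/....]+1 H20[.###/...#/##..]+1 H21[.###/...#/.##.]+1 H22[.###/...#/..##]-1
pass> p2 V@[.###/##.#/....]: V12[.###/####/..#.]-1*
pass> p3 H@[.###/####/..#.]: H20[.###/####/###.]+1*
pass> p4 V@[.###/####/###.] terminal -1; root [.###/...#/....] d7
for V: play +1, pass -1

zugzwang(.###/...#/...., V) = False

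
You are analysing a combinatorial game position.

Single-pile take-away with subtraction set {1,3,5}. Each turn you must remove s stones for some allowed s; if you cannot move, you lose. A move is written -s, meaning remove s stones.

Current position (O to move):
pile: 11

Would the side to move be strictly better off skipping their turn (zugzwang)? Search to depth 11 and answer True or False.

p1 O@[11]: -1[10]+1* -3[8]+1 -5[6]+1
p2 X@[10]: -1[9]-1* -3[7]-1 -5[5]-1
p3 O@[9]: -1[8]+1* -3[6]+1 -5[4]+1
p4 X@[8]: -1[7]-1* -3[5]-1 -5[3]-1
p5 O@[7]: -1[6]+1* -3[4]+1 -5[2]+1
p6 X@[6]: -1[5]-1* -3[3]-1 -5[1]-1
p7 O@[5]: -1[4]+1* -3[2]+1 -5[0]+1
p8 X@[4]: -1[3]-1* -3[1]-1
p9 O@[3]: -1[2]+1* -3[0]+1
p10 X@[2]: -1[1]-1*
p11 O@[1]: -1[0]+1*
p12 X@[0] terminal -1; root [11] d11
if O skipped the turn, X would face:
~ p1 X@[11]: -1[10]+1* -3[8]+1 -5[6]+1
~ p2 O@[10]: -1[9]-1* -3[7]-1 -5[5]-1
~ p3 X@[9]: -1[8]+1* -3[6]+1 -5[4]+1
~ p4 O@[8]: -1[7]-1* -3[5]-1 -5[3]-1
~ p5 X@[7]: -1[6]+1* -3[4]+1 -5[2]+1
~ p6 O@[6]: -1[5]-1* -3[3]-1 -5[1]-1
~ p7 X@[5]: -1[4]+1* -3[2]+1 -5[0]+1
~ p8 O@[4]: -1[3]-1* -3[1]-1
~ p9 X@[3]: -1[2]+1* -3[0]+1
~ p10 O@[2]: -1[1]-1*
~ p11 X@[1]: -1[0]+1*
~ p12 O@[0] terminal -1; root [11] d11
compare (O): move=+1 vs pass=-1

zugzwang(11, O) = False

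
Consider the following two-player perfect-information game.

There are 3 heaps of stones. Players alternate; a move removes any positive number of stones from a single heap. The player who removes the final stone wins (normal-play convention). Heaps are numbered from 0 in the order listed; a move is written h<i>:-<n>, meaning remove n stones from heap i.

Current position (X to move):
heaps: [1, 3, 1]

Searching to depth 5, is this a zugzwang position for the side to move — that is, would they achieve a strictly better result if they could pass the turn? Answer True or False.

zugzwang((1,3,1), X) = False

p1 X@[(1,3,1)]: h0:-1[(0,3,1)]-1 h1:-1[(1,2,1)]-1 h1:-2[(1,1,1)]-1 h1:-3[(1,0,1)]+1* h2:-1[(1,3,0)]-1
p2 O@[(1,0,1)]: h0:-1[(0,0,1)]-1* h2:-1[(1,0,0)]-1
p3 X@[(0,0,1)]: h2:-1[(0,0,0)]+1*
p4 O@[(0,0,0)] terminal -1; root [(1,3,1)] d5
pass branch (O moves first from the same position):
  | p1 O@[(1,3,1)]: h0:-1[(0,3,1)]-1 h1:-1[(1,2,1)]-1 h1:-2[(1,1,1)]-1 h1:-3[(1,0,1)]+1* h2:-1[(1,3,0)]-1
  | p2 X@[(1,0,1)]: h0:-1[(0,0,1)]-1* h2:-1[(1,0,0)]-1
  | p3 O@[(0,0,1)]: h2:-1[(0,0,0)]+1*
  | p4 X@[(0,0,0)] terminal -1; root [(1,3,1)] d5
X moving scores +1; X passing scores -1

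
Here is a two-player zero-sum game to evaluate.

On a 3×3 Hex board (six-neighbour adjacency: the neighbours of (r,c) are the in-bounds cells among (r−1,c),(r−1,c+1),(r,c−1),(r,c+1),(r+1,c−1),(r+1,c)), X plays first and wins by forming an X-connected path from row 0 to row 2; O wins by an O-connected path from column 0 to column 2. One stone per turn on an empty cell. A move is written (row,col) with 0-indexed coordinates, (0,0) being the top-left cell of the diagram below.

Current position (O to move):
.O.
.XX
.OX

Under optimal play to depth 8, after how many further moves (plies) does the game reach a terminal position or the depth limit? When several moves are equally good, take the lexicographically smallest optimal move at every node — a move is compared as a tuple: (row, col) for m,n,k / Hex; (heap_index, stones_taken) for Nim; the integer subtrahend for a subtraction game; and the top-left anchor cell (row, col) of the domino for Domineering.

PV length from [.O./.XX/.OX]: 3 plies

[.O./.XX/.OX] O move#1: (0,0):-1/OO./.XX/.OX, (0,2):+1/.OO/.XX/.OX*, (1,0):-1/.O./OXX/.OX, (2,0):-1/.O./.XX/OOX
[.OO/.XX/.OX] X move#2: (0,0):-1/XOO/.XX/.OX*, (1,0):-1/.OO/XXX/.OX, (2,0):-1/.OO/.XX/XOX
[XOO/.XX/.OX] O move#3: (1,0):+1/XOO/OXX/.OX*, (2,0):-1/XOO/.XX/OOX
[XOO/OXX/.OX] end (terminal -1, X#4); searched .O./.XX/.OX to 8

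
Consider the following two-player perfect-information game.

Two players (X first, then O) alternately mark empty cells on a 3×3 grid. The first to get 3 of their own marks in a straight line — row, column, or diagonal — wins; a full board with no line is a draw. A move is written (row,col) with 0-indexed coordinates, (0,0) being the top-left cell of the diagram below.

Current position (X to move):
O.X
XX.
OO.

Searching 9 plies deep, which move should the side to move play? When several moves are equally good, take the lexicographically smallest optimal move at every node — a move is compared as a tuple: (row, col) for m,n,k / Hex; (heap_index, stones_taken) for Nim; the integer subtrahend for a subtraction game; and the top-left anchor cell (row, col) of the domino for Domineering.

p1 X@[O.X/XX./OO.]: (0,1)[OXX/XX./OO.]-1 (1,2)[O.X/XXX/OO.]+1* (2,2)[O.X/XX./OOX]+0
p2 O@[O.X/XXX/OO.] terminal -1; root [O.X/XX./OO.] d9

X's best at [O.X/XX./OO.]: (1,2)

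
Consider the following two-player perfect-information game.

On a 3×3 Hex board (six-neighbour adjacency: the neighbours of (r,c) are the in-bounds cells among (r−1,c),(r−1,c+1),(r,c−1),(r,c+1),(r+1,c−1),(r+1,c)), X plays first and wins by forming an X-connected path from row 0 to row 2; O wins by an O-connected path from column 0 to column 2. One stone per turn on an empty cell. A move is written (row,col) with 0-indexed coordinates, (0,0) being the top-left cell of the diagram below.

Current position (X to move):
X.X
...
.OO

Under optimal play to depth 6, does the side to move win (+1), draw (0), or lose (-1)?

p1 X@[X.X/.../.OO]: (0,1)[XXX/.../.OO]-1 (1,0)[X.X/X../.OO]-1 (1,1)[X.X/.X./.OO]-1 (1,2)[X.X/..X/.OO]-1 (2,0)[X.X/.../XOO]+1*
p2 O@[X.X/.../XOO]: (0,1)[XOX/.../XOO]-1* (1,0)[X.X/O../XOO]-1 (1,1)[X.X/.O./XOO]-1 (1,2)[X.X/..O/XOO]-1
p3 X@[XOX/.../XOO]: (1,0)[XOX/X../XOO]+1* (1,1)[XOX/.X./XOO]+1 (1,2)[XOX/..X/XOO]+1
p4 O@[XOX/X../XOO] terminal -1; root [X.X/.../.OO] d6

value(X.X/.../.OO, X) = +1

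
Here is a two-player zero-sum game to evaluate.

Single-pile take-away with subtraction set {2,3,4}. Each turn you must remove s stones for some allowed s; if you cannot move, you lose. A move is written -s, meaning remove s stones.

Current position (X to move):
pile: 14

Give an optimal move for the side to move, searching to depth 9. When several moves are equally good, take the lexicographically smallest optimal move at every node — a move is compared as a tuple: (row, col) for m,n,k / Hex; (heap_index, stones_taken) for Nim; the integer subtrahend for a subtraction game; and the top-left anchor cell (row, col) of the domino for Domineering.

[14] X move#1: -2:+1/12*, -3:-1/11, -4:-1/10
[12] O move#2: -2:-1/10*, -3:-1/9, -4:-1/8
[10] X move#3: -2:-1/8, -3:+1/7*, -4:+1/6
[7] O move#4: -2:-1/5*, -3:-1/4, -4:-1/3
[5] X move#5: -2:-1/3, -3:-1/2, -4:+1/1*
[1] end (terminal -1, O#6); searched 14 to 9

X's best at [14]: -2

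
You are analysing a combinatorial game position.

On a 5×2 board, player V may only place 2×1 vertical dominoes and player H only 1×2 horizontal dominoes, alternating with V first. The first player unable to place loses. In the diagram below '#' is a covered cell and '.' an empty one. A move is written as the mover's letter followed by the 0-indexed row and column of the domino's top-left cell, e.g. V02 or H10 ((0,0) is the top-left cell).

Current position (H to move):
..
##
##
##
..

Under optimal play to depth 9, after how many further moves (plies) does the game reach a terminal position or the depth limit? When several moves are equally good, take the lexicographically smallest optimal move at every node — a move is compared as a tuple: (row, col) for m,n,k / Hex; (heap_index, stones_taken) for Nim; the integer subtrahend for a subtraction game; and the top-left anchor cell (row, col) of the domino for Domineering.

p1 H@[../##/##/##/..]: H00[##/##/##/##/..]+1* H40[../##/##/##/##]+1
p2 V@[##/##/##/##/..] terminal -1; root [../##/##/##/..] d9

PV length from [../##/##/##/..]: 1 ply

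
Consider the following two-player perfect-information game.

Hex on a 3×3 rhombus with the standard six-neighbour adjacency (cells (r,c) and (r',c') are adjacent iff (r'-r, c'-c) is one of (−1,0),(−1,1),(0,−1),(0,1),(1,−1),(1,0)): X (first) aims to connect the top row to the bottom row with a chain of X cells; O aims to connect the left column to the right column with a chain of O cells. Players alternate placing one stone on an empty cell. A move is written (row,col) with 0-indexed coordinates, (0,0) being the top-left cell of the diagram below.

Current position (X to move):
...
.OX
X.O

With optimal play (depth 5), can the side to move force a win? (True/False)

X winning at [.../.OX/X.O]: True

ply 1, X at .../.OX/X.O | (0,0)=-1→X../.OX/X.O; (0,1)=-1→.X./.OX/X.O; (0,2)=+1→..X/.OX/X.O*; (1,0)=+1→.../XOX/X.O; (2,1)=+1→.../.OX/XXO
ply 2, O at ..X/.OX/X.O | (0,0)=-1→O.X/.OX/X.O*; (0,1)=-1→.OX/.OX/X.O; (1,0)=-1→..X/OOX/X.O; (2,1)=-1→..X/.OX/XOO
ply 3, X at O.X/.OX/X.O | (0,1)=+1→OXX/.OX/X.O*; (1,0)=+1→O.X/XOX/X.O; (2,1)=+1→O.X/.OX/XXO
ply 4, O at OXX/.OX/X.O | (1,0)=-1→OXX/OOX/X.O*; (2,1)=-1→OXX/.OX/XOO
ply 5, X at OXX/OOX/X.O | (2,1)=+1→OXX/OOX/XXO*
ply 6: OXX/OOX/XXO is terminal -1 (O); from .../.OX/X.O depth 5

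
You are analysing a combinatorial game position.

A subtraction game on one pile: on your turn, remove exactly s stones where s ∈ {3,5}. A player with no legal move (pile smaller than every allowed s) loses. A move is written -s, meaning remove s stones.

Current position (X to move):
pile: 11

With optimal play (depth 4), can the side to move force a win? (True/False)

[11] X move#1: -3:+1/8*, -5:-1/6
[8] O move#2: -3:-1/5*, -5:-1/3
[5] X move#3: -3:+1/2*, -5:+1/0
[2] end (terminal -1, O#4); searched 11 to 4

X winning at [11]: True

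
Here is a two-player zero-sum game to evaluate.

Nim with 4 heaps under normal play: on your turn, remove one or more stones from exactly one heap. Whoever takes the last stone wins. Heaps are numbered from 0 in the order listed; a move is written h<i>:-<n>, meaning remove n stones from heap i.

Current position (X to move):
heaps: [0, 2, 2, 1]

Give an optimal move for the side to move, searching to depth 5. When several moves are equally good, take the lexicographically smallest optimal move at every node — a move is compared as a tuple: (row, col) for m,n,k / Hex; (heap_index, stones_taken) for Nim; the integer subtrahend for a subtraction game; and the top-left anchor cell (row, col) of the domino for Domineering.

X's best at [(0,2,2,1)]: h3:-1

ply 1, X at (0,2,2,1) | h1:-1=-1→(0,1,2,1); h1:-2=-1→(0,0,2,1); h2:-1=-1→(0,2,1,1); h2:-2=-1→(0,2,0,1); h3:-1=+1→(0,2,2,0)*
ply 2, O at (0,2,2,0) | h1:-1=-1→(0,1,2,0)*; h1:-2=-1→(0,0,2,0); h2:-1=-1→(0,2,1,0); h2:-2=-1→(0,2,0,0)
ply 3, X at (0,1,2,0) | h1:-1=-1→(0,0,2,0); h2:-1=+1→(0,1,1,0)*; h2:-2=-1→(0,1,0,0)
ply 4, O at (0,1,1,0) | h1:-1=-1→(0,0,1,0)*; h2:-1=-1→(0,1,0,0)
ply 5, X at (0,0,1,0) | h2:-1=+1→(0,0,0,0)*
ply 6: (0,0,0,0) is terminal -1 (O); from (0,2,2,1) depth 5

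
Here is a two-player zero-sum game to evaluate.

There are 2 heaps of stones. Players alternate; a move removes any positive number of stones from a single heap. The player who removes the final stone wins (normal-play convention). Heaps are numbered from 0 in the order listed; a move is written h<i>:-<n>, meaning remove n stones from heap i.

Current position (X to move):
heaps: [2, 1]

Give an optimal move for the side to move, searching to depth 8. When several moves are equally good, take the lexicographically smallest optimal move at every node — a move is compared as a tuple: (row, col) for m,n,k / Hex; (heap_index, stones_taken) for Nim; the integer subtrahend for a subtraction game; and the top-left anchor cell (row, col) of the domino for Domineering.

[(2,1)] X move#1: h0:-1:+1/(1,1)*, h0:-2:-1/(0,1), h1:-1:-1/(2,0)
[(1,1)] O move#2: h0:-1:-1/(0,1)*, h1:-1:-1/(1,0)
[(0,1)] X move#3: h1:-1:+1/(0,0)*
[(0,0)] end (terminal -1, O#4); searched (2,1) to 8

X's best at [(2,1)]: h0:-1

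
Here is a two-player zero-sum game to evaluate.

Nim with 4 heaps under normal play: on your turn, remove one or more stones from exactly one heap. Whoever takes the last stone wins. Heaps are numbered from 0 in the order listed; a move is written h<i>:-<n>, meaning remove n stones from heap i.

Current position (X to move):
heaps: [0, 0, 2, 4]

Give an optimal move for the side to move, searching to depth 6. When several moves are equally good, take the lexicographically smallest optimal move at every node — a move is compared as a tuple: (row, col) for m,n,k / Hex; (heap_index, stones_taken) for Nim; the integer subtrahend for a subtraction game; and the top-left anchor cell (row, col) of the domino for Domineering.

X's best at [(0,0,2,4)]: h3:-2

ply 1, X at (0,0,2,4) | h2:-1=-1→(0,0,1,4); h2:-2=-1→(0,0,0,4); h3:-1=-1→(0,0,2,3); h3:-2=+1→(0,0,2,2)*; h3:-3=-1→(0,0,2,1); h3:-4=-1→(0,0,2,0)
ply 2, O at (0,0,2,2) | h2:-1=-1→(0,0,1,2)*; h2:-2=-1→(0,0,0,2); h3:-1=-1→(0,0,2,1); h3:-2=-1→(0,0,2,0)
ply 3, X at (0,0,1,2) | h2:-1=-1→(0,0,0,2); h3:-1=+1→(0,0,1,1)*; h3:-2=-1→(0,0,1,0)
ply 4, O at (0,0,1,1) | h2:-1=-1→(0,0,0,1)*; h3:-1=-1→(0,0,1,0)
ply 5, X at (0,0,0,1) | h3:-1=+1→(0,0,0,0)*
ply 6: (0,0,0,0) is terminal -1 (O); from (0,0,2,4) depth 6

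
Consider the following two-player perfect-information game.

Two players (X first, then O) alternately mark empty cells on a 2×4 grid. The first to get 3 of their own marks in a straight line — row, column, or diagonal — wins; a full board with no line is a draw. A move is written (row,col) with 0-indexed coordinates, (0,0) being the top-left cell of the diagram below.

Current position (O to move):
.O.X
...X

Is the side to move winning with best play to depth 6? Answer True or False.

[.O.X/...X] O move#1: (0,0):+0/OO.X/...X*, (0,2):+0/.OOX/...X, (1,0):+0/.O.X/O..X, (1,1):+0/.O.X/.O.X, (1,2):+0/.O.X/..OX
[OO.X/...X] X move#2: (0,2):+0/OOXX/...X*, (1,0):-1/OO.X/X..X, (1,1):-1/OO.X/.X.X, (1,2):-1/OO.X/..XX
[OOXX/...X] O move#3: (1,0):+0/OOXX/O..X*, (1,1):+0/OOXX/.O.X, (1,2):+0/OOXX/..OX
[OOXX/O..X] X move#4: (1,1):+0/OOXX/OX.X*, (1,2):+0/OOXX/O.XX
[OOXX/OX.X] O move#5: (1,2):+0/OOXX/OXOX*
[OOXX/OXOX] end (terminal +0, X#6); searched .O.X/...X to 6

O winning at [.O.X/...X]: False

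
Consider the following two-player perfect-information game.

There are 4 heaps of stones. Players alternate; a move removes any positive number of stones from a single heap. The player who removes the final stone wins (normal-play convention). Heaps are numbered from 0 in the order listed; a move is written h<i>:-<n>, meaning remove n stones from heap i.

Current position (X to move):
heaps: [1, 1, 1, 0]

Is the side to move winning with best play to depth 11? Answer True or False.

X winning at [(1,1,1,0)]: True

p1 X@[(1,1,1,0)]: h0:-1[(0,1,1,0)]+1* h1:-1[(1,0,1,0)]+1 h2:-1[(1,1,0,0)]+1
p2 O@[(0,1,1,0)]: h1:-1[(0,0,1,0)]-1* h2:-1[(0,1,0,0)]-1
p3 X@[(0,0,1,0)]: h2:-1[(0,0,0,0)]+1*
p4 O@[(0,0,0,0)] terminal -1; root [(1,1,1,0)] d11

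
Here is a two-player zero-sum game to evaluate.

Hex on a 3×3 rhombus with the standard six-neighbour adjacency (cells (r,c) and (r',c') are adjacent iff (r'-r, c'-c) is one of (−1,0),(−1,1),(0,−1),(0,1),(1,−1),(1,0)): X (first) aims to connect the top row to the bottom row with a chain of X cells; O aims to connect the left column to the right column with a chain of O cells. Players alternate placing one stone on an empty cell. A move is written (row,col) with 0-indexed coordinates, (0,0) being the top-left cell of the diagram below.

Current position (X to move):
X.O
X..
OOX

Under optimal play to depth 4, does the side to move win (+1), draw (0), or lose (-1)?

value(X.O/X../OOX, X) = -1

[X.O/X../OOX] X move#1: (0,1):-1/XXO/X../OOX*, (1,1):-1/X.O/XX./OOX, (1,2):-1/X.O/X.X/OOX
[XXO/X../OOX] O move#2: (1,1):+1/XXO/XO./OOX*, (1,2):+1/XXO/X.O/OOX
[XXO/XO./OOX] end (terminal -1, X#3); searched X.O/X../OOX to 4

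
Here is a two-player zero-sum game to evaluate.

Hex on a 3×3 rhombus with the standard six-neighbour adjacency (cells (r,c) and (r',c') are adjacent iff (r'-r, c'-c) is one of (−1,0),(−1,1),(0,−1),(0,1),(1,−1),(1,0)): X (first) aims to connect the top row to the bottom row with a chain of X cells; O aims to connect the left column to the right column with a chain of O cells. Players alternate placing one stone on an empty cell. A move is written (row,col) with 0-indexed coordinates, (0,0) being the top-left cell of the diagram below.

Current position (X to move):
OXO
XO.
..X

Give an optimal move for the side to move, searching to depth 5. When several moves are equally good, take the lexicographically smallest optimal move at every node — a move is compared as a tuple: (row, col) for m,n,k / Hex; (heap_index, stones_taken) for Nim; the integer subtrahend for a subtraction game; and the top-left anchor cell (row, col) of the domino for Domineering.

X's best at [OXO/XO./..X]: (2,0)

ply 1, X at OXO/XO./..X | (1,2)=-1→OXO/XOX/..X; (2,0)=+1→OXO/XO./X.X*; (2,1)=-1→OXO/XO./.XX
ply 2: OXO/XO./X.X is terminal -1 (O); from OXO/XO./..X depth 5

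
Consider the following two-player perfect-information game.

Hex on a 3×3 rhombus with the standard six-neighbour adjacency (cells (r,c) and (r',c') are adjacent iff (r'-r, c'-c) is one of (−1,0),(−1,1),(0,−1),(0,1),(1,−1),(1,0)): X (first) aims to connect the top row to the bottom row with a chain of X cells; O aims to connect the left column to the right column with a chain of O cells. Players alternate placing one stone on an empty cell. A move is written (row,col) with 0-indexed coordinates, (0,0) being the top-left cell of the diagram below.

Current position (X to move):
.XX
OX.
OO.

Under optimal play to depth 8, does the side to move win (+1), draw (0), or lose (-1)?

value(.XX/OX./OO., X) = -1

[.XX/OX./OO.] X move#1: (0,0):-1/XXX/OX./OO.*, (1,2):-1/.XX/OXX/OO., (2,2):-1/.XX/OX./OOX
[XXX/OX./OO.] O move#2: (1,2):+1/XXX/OXO/OO.*, (2,2):+1/XXX/OX./OOO
[XXX/OXO/OO.] end (terminal -1, X#3); searched .XX/OX./OO. to 8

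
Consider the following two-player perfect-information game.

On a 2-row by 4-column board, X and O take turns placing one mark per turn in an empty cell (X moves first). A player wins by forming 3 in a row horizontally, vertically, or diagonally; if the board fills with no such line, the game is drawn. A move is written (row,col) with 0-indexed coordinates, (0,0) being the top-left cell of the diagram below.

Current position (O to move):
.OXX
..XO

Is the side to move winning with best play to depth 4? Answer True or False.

O winning at [.OXX/..XO]: False

ply 1, O at .OXX/..XO | (0,0)=+0→OOXX/..XO*; (1,0)=+0→.OXX/O.XO; (1,1)=+0→.OXX/.OXO
ply 2, X at OOXX/..XO | (1,0)=+0→OOXX/X.XO*; (1,1)=+0→OOXX/.XXO
ply 3, O at OOXX/X.XO | (1,1)=+0→OOXX/XOXO*
ply 4: OOXX/XOXO is terminal +0 (X); from .OXX/..XO depth 4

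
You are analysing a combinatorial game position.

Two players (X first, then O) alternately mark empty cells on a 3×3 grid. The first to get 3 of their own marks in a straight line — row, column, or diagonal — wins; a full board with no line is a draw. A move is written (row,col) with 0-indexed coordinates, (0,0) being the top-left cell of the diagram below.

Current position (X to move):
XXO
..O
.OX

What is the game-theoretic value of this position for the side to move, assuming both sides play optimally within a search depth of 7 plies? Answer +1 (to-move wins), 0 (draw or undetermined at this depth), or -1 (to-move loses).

value(XXO/..O/.OX, X) = +1

p1 X@[XXO/..O/.OX]: (1,0)[XXO/X.O/.OX]+1* (1,1)[XXO/.XO/.OX]+1 (2,0)[XXO/..O/XOX]+1
p2 O@[XXO/X.O/.OX]: (1,1)[XXO/XOO/.OX]-1* (2,0)[XXO/X.O/OOX]-1
p3 X@[XXO/XOO/.OX]: (2,0)[XXO/XOO/XOX]+1*
p4 O@[XXO/XOO/XOX] terminal -1; root [XXO/..O/.OX] d7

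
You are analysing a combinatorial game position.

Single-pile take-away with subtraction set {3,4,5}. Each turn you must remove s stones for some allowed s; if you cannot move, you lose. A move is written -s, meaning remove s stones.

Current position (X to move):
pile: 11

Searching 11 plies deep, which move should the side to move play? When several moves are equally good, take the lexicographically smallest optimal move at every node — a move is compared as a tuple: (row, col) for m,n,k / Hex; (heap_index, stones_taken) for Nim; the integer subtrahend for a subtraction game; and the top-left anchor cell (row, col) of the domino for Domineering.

p1 X@[11]: -3[8]+1* -4[7]-1 -5[6]-1
p2 O@[8]: -3[5]-1* -4[4]-1 -5[3]-1
p3 X@[5]: -3[2]+1* -4[1]+1 -5[0]+1
p4 O@[2] terminal -1; root [11] d11

X's best at [11]: -3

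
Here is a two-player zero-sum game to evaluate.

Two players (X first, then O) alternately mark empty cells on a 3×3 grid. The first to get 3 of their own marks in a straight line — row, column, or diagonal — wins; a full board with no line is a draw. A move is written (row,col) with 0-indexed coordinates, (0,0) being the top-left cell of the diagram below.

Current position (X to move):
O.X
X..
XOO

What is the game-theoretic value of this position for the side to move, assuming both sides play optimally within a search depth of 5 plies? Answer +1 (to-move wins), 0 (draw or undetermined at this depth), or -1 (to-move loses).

[O.X/X../XOO] X move#1: (0,1):-1/OXX/X../XOO, (1,1):+1/O.X/XX./XOO*, (1,2):-1/O.X/X.X/XOO
[O.X/XX./XOO] end (terminal -1, O#2); searched O.X/X../XOO to 5

value(O.X/X../XOO, X) = +1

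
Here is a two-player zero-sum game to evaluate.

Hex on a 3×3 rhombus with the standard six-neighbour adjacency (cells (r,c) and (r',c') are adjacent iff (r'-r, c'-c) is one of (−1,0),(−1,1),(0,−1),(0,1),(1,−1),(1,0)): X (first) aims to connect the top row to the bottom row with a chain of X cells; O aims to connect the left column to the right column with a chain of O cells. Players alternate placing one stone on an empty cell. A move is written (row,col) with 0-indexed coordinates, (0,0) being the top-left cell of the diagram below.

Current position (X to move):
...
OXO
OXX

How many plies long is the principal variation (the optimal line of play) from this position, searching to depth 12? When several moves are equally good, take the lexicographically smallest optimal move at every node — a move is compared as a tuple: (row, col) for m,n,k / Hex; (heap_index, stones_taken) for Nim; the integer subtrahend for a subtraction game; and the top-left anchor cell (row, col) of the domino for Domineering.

PV length from [.../OXO/OXX]: 3 plies

[.../OXO/OXX] X move#1: (0,0):+1/X../OXO/OXX*, (0,1):+1/.X./OXO/OXX, (0,2):+1/..X/OXO/OXX
[X../OXO/OXX] O move#2: (0,1):-1/XO./OXO/OXX*, (0,2):-1/X.O/OXO/OXX
[XO./OXO/OXX] X move#3: (0,2):+1/XOX/OXO/OXX*
[XOX/OXO/OXX] end (terminal -1, O#4); searched .../OXO/OXX to 12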